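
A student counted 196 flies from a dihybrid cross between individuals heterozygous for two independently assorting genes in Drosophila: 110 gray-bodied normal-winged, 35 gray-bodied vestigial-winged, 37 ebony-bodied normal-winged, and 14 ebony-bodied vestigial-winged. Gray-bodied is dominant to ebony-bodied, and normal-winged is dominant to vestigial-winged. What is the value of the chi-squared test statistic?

0.336

A dihybrid F₂ with independent assortment and complete dominance at both loci gives a 9:3:3:1 phenotypic ratio.
Under the 9:3:3:1 hypothesis (Σ ratio = 16, N = 196):
  gray-bodied normal-winged: 196 × 9/16 = 110.25
  gray-bodied vestigial-winged: 196 × 3/16 = 36.75
  ebony-bodied normal-winged: 196 × 3/16 = 36.75
  ebony-bodied vestigial-winged: 196 × 1/16 = 12.25
χ² = Σ (O − E)² / E
  gray-bodied normal-winged: (110 − 110.25)² / 110.25 = 0.0006
  gray-bodied vestigial-winged: (35 − 36.75)² / 36.75 = 0.0833
  ebony-bodied normal-winged: (37 − 36.75)² / 36.75 = 0.0017
  ebony-bodied vestigial-winged: (14 − 12.25)² / 12.25 = 0.2500
χ² = 0.0006 + 0.0833 + 0.0017 + 0.2500 = 0.3356 ≈ 0.336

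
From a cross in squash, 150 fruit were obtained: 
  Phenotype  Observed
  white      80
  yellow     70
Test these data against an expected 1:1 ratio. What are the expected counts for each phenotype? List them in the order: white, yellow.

75, 75

The 1:1 ratio has 2 parts, so with N = 150 the expected counts are:
  white: 150 × 1/2 = 75
  yellow: 150 × 1/2 = 75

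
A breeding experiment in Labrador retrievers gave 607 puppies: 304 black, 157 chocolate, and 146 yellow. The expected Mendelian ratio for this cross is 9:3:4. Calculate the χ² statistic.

The 9:3:4 ratio has 16 parts, so with N = 607 the expected counts are:
  black: 607 × 9/16 = 341.4375
  chocolate: 607 × 3/16 = 113.8125
  yellow: 607 × 4/16 = 151.75
χ² = Σ (O − E)² / E
  black: (304 − 341.4375)² / 341.4375 = 4.1049
  chocolate: (157 − 113.8125)² / 113.8125 = 16.3880
  yellow: (146 − 151.75)² / 151.75 = 0.2179
χ² = 4.1049 + 16.3880 + 0.2179 = 20.7108 ≈ 20.711

20.711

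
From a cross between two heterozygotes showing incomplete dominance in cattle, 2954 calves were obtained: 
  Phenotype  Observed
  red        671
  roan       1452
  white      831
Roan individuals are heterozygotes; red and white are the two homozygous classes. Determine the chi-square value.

With incomplete dominance, a heterozygote × heterozygote cross gives a 1:2:1 phenotypic ratio.
Under the 1:2:1 hypothesis (Σ ratio = 4, N = 2954):
  red: 2954 × 1/4 = 738.5
  roan: 2954 × 2/4 = 1477
  white: 2954 × 1/4 = 738.5
χ² = Σ (O − E)² / E
  red: (671 − 738.5)² / 738.5 = 6.1696
  roan: (1452 − 1477)² / 1477 = 0.4232
  white: (831 − 738.5)² / 738.5 = 11.5860
χ² = 6.1696 + 0.4232 + 11.5860 = 18.1788 ≈ 18.179

18.179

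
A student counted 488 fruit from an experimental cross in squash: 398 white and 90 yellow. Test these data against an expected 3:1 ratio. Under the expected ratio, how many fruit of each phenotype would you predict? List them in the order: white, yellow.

Expected counts for N = 488 under a 3:1 ratio (total parts = 4):
  white: 488 × 3/4 = 366
  yellow: 488 × 1/4 = 122

366, 122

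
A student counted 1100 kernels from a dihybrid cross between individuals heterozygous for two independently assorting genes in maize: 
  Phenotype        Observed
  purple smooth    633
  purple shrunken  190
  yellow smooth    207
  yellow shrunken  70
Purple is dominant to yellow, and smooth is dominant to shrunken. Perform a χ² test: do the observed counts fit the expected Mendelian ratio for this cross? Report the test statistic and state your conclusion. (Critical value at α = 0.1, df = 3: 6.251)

1.634; consistent

A dihybrid F₂ with independent assortment and complete dominance at both loci gives a 9:3:3:1 phenotypic ratio.
The 9:3:3:1 ratio has 16 parts, so with N = 1100 the expected counts are:
  purple smooth: 1100 × 9/16 = 618.75
  purple shrunken: 1100 × 3/16 = 206.25
  yellow smooth: 1100 × 3/16 = 206.25
  yellow shrunken: 1100 × 1/16 = 68.75
χ² = Σ (O − E)² / E
  purple smooth: (633 − 618.75)² / 618.75 = 0.3282
  purple shrunken: (190 − 206.25)² / 206.25 = 1.2803
  yellow smooth: (207 − 206.25)² / 206.25 = 0.0027
  yellow shrunken: (70 − 68.75)² / 68.75 = 0.0227
χ² = 0.3282 + 1.2803 + 0.0027 + 0.0227 = 1.6339 ≈ 1.634
Degrees of freedom = 4 − 1 = 3; critical value at α = 0.1 is 6.251.
Since 1.634 < 6.251, we fail to reject the null hypothesis — the data are consistent with the 9:3:3:1 ratio.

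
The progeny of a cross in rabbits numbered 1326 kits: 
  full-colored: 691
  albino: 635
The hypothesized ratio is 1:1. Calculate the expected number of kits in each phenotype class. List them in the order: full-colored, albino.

Expected counts for N = 1326 under a 1:1 ratio (total parts = 2):
  full-colored: 1326 × 1/2 = 663
  albino: 1326 × 1/2 = 663

663, 663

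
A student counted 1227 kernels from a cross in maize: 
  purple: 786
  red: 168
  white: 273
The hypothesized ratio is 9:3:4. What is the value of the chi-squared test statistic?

Under the 9:3:4 hypothesis (Σ ratio = 16, N = 1227):
  purple: 1227 × 9/16 = 690.1875
  red: 1227 × 3/16 = 230.0625
  white: 1227 × 4/16 = 306.75
χ² = Σ (O − E)² / E
  purple: (786 − 690.1875)² / 690.1875 = 13.3008
  red: (168 − 230.0625)² / 230.0625 = 16.7422
  white: (273 − 306.75)² / 306.75 = 3.7133
χ² = 13.3008 + 16.7422 + 3.7133 = 33.7563 ≈ 33.756

33.756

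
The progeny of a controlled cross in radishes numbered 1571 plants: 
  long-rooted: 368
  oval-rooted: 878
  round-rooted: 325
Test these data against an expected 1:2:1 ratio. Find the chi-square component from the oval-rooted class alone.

10.893

Under the 1:2:1 hypothesis (Σ ratio = 4, N = 1571):
  long-rooted: 1571 × 1/4 = 392.75
  oval-rooted: 1571 × 2/4 = 785.5
  round-rooted: 1571 × 1/4 = 392.75
Contribution of oval-rooted: (878 − 785.5)² / 785.5 = 10.8927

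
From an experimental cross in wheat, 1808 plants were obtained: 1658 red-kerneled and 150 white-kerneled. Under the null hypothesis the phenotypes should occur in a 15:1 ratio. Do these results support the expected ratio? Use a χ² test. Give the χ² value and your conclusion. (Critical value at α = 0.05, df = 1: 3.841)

The 15:1 ratio has 16 parts, so with N = 1808 the expected counts are:
  red-kerneled: 1808 × 15/16 = 1695
  white-kerneled: 1808 × 1/16 = 113
χ² = Σ (O − E)² / E
  red-kerneled: (1658 − 1695)² / 1695 = 0.8077
  white-kerneled: (150 − 113)² / 113 = 12.1150
χ² = 0.8077 + 12.1150 = 12.9227 ≈ 12.923
Degrees of freedom = 2 − 1 = 1; critical value at α = 0.05 is 3.841.
Since 12.923 > 3.841, we reject the null hypothesis — the data do not fit the 15:1 ratio.

12.923; not consistent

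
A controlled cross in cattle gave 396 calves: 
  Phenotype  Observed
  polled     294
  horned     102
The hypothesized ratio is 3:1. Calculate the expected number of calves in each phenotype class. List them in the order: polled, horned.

297, 99

The 3:1 ratio has 4 parts, so with N = 396 the expected counts are:
  polled: 396 × 3/4 = 297
  horned: 396 × 1/4 = 99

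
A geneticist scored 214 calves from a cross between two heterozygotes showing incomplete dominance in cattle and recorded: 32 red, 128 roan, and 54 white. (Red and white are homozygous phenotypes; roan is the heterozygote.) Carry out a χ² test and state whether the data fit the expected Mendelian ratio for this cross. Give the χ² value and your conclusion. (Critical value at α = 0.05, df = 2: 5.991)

With incomplete dominance, a heterozygote × heterozygote cross gives a 1:2:1 phenotypic ratio.
Under the 1:2:1 hypothesis (Σ ratio = 4, N = 214):
  red: 214 × 1/4 = 53.5
  roan: 214 × 2/4 = 107
  white: 214 × 1/4 = 53.5
χ² = Σ (O − E)² / E
  red: (32 − 53.5)² / 53.5 = 8.6402
  roan: (128 − 107)² / 107 = 4.1215
  white: (54 − 53.5)² / 53.5 = 0.0047
χ² = 8.6402 + 4.1215 + 0.0047 = 12.7664 ≈ 12.766
Degrees of freedom = 3 − 1 = 2; critical value at α = 0.05 is 5.991.
Since 12.766 > 5.991, we reject the null hypothesis — the data do not fit the 1:2:1 ratio.

12.766; not consistent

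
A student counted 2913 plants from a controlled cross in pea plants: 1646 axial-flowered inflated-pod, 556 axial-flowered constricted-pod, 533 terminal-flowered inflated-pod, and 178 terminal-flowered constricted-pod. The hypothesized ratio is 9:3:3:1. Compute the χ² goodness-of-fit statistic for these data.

0.619

The 9:3:3:1 ratio has 16 parts, so with N = 2913 the expected counts are:
  axial-flowered inflated-pod: 2913 × 9/16 = 1638.5625
  axial-flowered constricted-pod: 2913 × 3/16 = 546.1875
  terminal-flowered inflated-pod: 2913 × 3/16 = 546.1875
  terminal-flowered constricted-pod: 2913 × 1/16 = 182.0625
χ² = Σ (O − E)² / E
  axial-flowered inflated-pod: (1646 − 1638.5625)² / 1638.5625 = 0.0338
  axial-flowered constricted-pod: (556 − 546.1875)² / 546.1875 = 0.1763
  terminal-flowered inflated-pod: (533 − 546.1875)² / 546.1875 = 0.3184
  terminal-flowered constricted-pod: (178 − 182.0625)² / 182.0625 = 0.0906
χ² = 0.0338 + 0.1763 + 0.3184 + 0.0906 = 0.6191 ≈ 0.619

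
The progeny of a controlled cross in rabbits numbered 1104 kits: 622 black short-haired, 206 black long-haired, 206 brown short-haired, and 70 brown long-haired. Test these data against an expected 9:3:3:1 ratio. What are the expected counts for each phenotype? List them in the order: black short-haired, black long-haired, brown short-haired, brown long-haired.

621, 207, 207, 69

Expected counts for N = 1104 under a 9:3:3:1 ratio (total parts = 16):
  black short-haired: 1104 × 9/16 = 621
  black long-haired: 1104 × 3/16 = 207
  brown short-haired: 1104 × 3/16 = 207
  brown long-haired: 1104 × 1/16 = 69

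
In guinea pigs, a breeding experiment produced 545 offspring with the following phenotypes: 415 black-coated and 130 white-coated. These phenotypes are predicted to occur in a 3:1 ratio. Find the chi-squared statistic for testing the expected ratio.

0.382

Under the 3:1 hypothesis (Σ ratio = 4, N = 545):
  black-coated: 545 × 3/4 = 408.75
  white-coated: 545 × 1/4 = 136.25
χ² = Σ (O − E)² / E
  black-coated: (415 − 408.75)² / 408.75 = 0.0956
  white-coated: (130 − 136.25)² / 136.25 = 0.2867
χ² = 0.0956 + 0.2867 = 0.3823 ≈ 0.382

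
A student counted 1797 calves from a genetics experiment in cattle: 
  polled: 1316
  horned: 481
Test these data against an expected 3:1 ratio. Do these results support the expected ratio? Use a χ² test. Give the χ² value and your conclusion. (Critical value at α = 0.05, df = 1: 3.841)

Expected counts for N = 1797 under a 3:1 ratio (total parts = 4):
  polled: 1797 × 3/4 = 1347.75
  horned: 1797 × 1/4 = 449.25
χ² = Σ (O − E)² / E
  polled: (1316 − 1347.75)² / 1347.75 = 0.7480
  horned: (481 − 449.25)² / 449.25 = 2.2439
χ² = 0.7480 + 2.2439 = 2.9919 ≈ 2.992
Degrees of freedom = 2 − 1 = 1; critical value at α = 0.05 is 3.841.
Since 2.992 < 3.841, we fail to reject the null hypothesis — the data are consistent with the 3:1 ratio.

2.992; consistent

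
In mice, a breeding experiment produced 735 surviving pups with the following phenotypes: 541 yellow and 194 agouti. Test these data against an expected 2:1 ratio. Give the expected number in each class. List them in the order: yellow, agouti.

490, 245

Expected counts for N = 735 under a 2:1 ratio (total parts = 3):
  yellow: 735 × 2/3 = 490
  agouti: 735 × 1/3 = 245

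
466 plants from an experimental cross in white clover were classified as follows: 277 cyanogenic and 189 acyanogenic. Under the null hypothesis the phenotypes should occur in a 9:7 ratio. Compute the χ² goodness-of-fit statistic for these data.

1.929

Under the 9:7 hypothesis (Σ ratio = 16, N = 466):
  cyanogenic: 466 × 9/16 = 262.125
  acyanogenic: 466 × 7/16 = 203.875
χ² = Σ (O − E)² / E
  cyanogenic: (277 − 262.125)² / 262.125 = 0.8441
  acyanogenic: (189 − 203.875)² / 203.875 = 1.0853
χ² = 0.8441 + 1.0853 = 1.9294 ≈ 1.929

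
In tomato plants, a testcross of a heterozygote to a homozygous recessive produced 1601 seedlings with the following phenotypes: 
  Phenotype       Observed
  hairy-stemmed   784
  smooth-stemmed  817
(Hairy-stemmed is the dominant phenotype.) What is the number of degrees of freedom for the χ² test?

1

A testcross of a heterozygote (Aa × aa) gives a 1:1 phenotypic ratio.
A goodness-of-fit test with 2 phenotype classes has df = 2 − 1 = 1.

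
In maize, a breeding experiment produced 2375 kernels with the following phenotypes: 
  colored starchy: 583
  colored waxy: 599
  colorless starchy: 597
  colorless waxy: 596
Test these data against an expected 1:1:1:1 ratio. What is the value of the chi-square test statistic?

0.267

Expected counts for N = 2375 under a 1:1:1:1 ratio (total parts = 4):
  colored starchy: 2375 × 1/4 = 593.75
  colored waxy: 2375 × 1/4 = 593.75
  colorless starchy: 2375 × 1/4 = 593.75
  colorless waxy: 2375 × 1/4 = 593.75
χ² = Σ (O − E)² / E
  colored starchy: (583 − 593.75)² / 593.75 = 0.1946
  colored waxy: (599 − 593.75)² / 593.75 = 0.0464
  colorless starchy: (597 − 593.75)² / 593.75 = 0.0178
  colorless waxy: (596 − 593.75)² / 593.75 = 0.0085
χ² = 0.1946 + 0.0464 + 0.0178 + 0.0085 = 0.2673 ≈ 0.267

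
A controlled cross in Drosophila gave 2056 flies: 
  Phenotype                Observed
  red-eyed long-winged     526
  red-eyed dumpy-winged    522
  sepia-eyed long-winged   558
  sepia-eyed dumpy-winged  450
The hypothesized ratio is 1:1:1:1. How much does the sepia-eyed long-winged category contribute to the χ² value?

Expected counts for N = 2056 under a 1:1:1:1 ratio (total parts = 4):
  red-eyed long-winged: 2056 × 1/4 = 514
  red-eyed dumpy-winged: 2056 × 1/4 = 514
  sepia-eyed long-winged: 2056 × 1/4 = 514
  sepia-eyed dumpy-winged: 2056 × 1/4 = 514
Contribution of sepia-eyed long-winged: (558 − 514)² / 514 = 3.7665

3.767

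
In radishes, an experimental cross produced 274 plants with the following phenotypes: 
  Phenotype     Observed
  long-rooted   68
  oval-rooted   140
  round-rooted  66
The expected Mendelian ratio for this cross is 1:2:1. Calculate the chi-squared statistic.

Total ratio parts = 4. Expected numbers out of 274:
  long-rooted: 274 × 1/4 = 68.5
  oval-rooted: 274 × 2/4 = 137
  round-rooted: 274 × 1/4 = 68.5
χ² = Σ (O − E)² / E
  long-rooted: (68 − 68.5)² / 68.5 = 0.0036
  oval-rooted: (140 − 137)² / 137 = 0.0657
  round-rooted: (66 − 68.5)² / 68.5 = 0.0912
χ² = 0.0036 + 0.0657 + 0.0912 = 0.1605 ≈ 0.161

0.161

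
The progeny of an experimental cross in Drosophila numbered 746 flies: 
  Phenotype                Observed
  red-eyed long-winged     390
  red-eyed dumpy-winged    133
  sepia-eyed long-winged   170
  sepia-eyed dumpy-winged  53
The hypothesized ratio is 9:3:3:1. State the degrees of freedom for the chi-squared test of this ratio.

A goodness-of-fit test with 4 phenotype classes has df = 4 − 1 = 3.

3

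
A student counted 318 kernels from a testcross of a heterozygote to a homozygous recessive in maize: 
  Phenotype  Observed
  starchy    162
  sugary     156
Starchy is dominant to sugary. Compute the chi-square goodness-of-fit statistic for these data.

A testcross of a heterozygote (Aa × aa) gives a 1:1 phenotypic ratio.
Total ratio parts = 2. Expected numbers out of 318:
  starchy: 318 × 1/2 = 159
  sugary: 318 × 1/2 = 159
χ² = Σ (O − E)² / E
  starchy: (162 − 159)² / 159 = 0.0566
  sugary: (156 − 159)² / 159 = 0.0566
χ² = 0.0566 + 0.0566 = 0.1132 ≈ 0.113

0.113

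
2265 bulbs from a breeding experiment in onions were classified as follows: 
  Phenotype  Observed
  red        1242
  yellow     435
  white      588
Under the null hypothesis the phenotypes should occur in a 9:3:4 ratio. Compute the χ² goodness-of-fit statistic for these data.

Total ratio parts = 16. Expected numbers out of 2265:
  red: 2265 × 9/16 = 1274.0625
  yellow: 2265 × 3/16 = 424.6875
  white: 2265 × 4/16 = 566.25
χ² = Σ (O − E)² / E
  red: (1242 − 1274.0625)² / 1274.0625 = 0.8069
  yellow: (435 − 424.6875)² / 424.6875 = 0.2504
  white: (588 − 566.25)² / 566.25 = 0.8354
χ² = 0.8069 + 0.2504 + 0.8354 = 1.8927 ≈ 1.893

1.893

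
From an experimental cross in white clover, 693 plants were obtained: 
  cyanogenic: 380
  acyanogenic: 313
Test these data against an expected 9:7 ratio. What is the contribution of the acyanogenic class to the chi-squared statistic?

0.318

Total ratio parts = 16. Expected numbers out of 693:
  cyanogenic: 693 × 9/16 = 389.8125
  acyanogenic: 693 × 7/16 = 303.1875
Contribution of acyanogenic: (313 − 303.1875)² / 303.1875 = 0.3176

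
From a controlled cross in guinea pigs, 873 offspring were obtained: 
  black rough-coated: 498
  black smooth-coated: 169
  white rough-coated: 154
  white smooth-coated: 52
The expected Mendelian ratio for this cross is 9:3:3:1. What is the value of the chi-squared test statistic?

0.964

Under the 9:3:3:1 hypothesis (Σ ratio = 16, N = 873):
  black rough-coated: 873 × 9/16 = 491.0625
  black smooth-coated: 873 × 3/16 = 163.6875
  white rough-coated: 873 × 3/16 = 163.6875
  white smooth-coated: 873 × 1/16 = 54.5625
χ² = Σ (O − E)² / E
  black rough-coated: (498 − 491.0625)² / 491.0625 = 0.0980
  black smooth-coated: (169 − 163.6875)² / 163.6875 = 0.1724
  white rough-coated: (154 − 163.6875)² / 163.6875 = 0.5733
  white smooth-coated: (52 − 54.5625)² / 54.5625 = 0.1203
χ² = 0.0980 + 0.1724 + 0.5733 + 0.1203 = 0.964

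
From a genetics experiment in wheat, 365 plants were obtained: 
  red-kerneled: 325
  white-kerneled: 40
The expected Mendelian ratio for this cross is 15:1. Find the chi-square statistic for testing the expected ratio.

13.813

Expected counts for N = 365 under a 15:1 ratio (total parts = 16):
  red-kerneled: 365 × 15/16 = 342.1875
  white-kerneled: 365 × 1/16 = 22.8125
χ² = Σ (O − E)² / E
  red-kerneled: (325 − 342.1875)² / 342.1875 = 0.8633
  white-kerneled: (40 − 22.8125)² / 22.8125 = 12.9495
χ² = 0.8633 + 12.9495 = 13.8128 ≈ 13.813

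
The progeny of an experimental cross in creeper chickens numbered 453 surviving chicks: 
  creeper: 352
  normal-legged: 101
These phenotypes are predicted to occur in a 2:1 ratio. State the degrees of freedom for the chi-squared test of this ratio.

A goodness-of-fit test with 2 phenotype classes has df = 2 − 1 = 1.

1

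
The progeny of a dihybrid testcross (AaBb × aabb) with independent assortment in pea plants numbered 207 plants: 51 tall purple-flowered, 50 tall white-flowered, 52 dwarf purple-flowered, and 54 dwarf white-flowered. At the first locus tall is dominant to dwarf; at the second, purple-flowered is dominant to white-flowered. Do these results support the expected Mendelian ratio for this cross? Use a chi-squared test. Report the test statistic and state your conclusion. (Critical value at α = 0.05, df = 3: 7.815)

A dihybrid testcross with independent assortment gives a 1:1:1:1 ratio.
Under the 1:1:1:1 hypothesis (Σ ratio = 4, N = 207):
  tall purple-flowered: 207 × 1/4 = 51.75
  tall white-flowered: 207 × 1/4 = 51.75
  dwarf purple-flowered: 207 × 1/4 = 51.75
  dwarf white-flowered: 207 × 1/4 = 51.75
χ² = Σ (O − E)² / E
  tall purple-flowered: (51 − 51.75)² / 51.75 = 0.0109
  tall white-flowered: (50 − 51.75)² / 51.75 = 0.0592
  dwarf purple-flowered: (52 − 51.75)² / 51.75 = 0.0012
  dwarf white-flowered: (54 − 51.75)² / 51.75 = 0.0978
χ² = 0.0109 + 0.0592 + 0.0012 + 0.0978 = 0.1691 ≈ 0.169
Degrees of freedom = 4 − 1 = 3; critical value at α = 0.05 is 7.815.
Since 0.169 < 7.815, we fail to reject the null hypothesis — the data are consistent with the 1:1:1:1 ratio.

0.169; consistent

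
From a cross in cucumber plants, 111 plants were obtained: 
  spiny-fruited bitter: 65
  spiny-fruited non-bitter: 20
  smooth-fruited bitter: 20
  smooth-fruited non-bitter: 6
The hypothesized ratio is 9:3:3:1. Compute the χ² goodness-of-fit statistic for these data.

The 9:3:3:1 ratio has 16 parts, so with N = 111 the expected counts are:
  spiny-fruited bitter: 111 × 9/16 = 62.4375
  spiny-fruited non-bitter: 111 × 3/16 = 20.8125
  smooth-fruited bitter: 111 × 3/16 = 20.8125
  smooth-fruited non-bitter: 111 × 1/16 = 6.9375
χ² = Σ (O − E)² / E
  spiny-fruited bitter: (65 − 62.4375)² / 62.4375 = 0.1052
  spiny-fruited non-bitter: (20 − 20.8125)² / 20.8125 = 0.0317
  smooth-fruited bitter: (20 − 20.8125)² / 20.8125 = 0.0317
  smooth-fruited non-bitter: (6 − 6.9375)² / 6.9375 = 0.1267
χ² = 0.1052 + 0.0317 + 0.0317 + 0.1267 = 0.2953 ≈ 0.295

0.295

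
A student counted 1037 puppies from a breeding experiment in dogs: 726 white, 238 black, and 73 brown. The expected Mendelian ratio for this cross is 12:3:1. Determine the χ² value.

Under the 12:3:1 hypothesis (Σ ratio = 16, N = 1037):
  white: 1037 × 12/16 = 777.75
  black: 1037 × 3/16 = 194.4375
  brown: 1037 × 1/16 = 64.8125
χ² = Σ (O − E)² / E
  white: (726 − 777.75)² / 777.75 = 3.4433
  black: (238 − 194.4375)² / 194.4375 = 9.7599
  brown: (73 − 64.8125)² / 64.8125 = 1.0343
χ² = 3.4433 + 9.7599 + 1.0343 = 14.2375 ≈ 14.238

14.238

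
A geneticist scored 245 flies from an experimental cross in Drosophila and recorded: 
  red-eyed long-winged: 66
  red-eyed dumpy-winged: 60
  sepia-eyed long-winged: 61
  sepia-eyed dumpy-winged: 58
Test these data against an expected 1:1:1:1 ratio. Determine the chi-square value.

0.567

The 1:1:1:1 ratio has 4 parts, so with N = 245 the expected counts are:
  red-eyed long-winged: 245 × 1/4 = 61.25
  red-eyed dumpy-winged: 245 × 1/4 = 61.25
  sepia-eyed long-winged: 245 × 1/4 = 61.25
  sepia-eyed dumpy-winged: 245 × 1/4 = 61.25
χ² = Σ (O − E)² / E
  red-eyed long-winged: (66 − 61.25)² / 61.25 = 0.3684
  red-eyed dumpy-winged: (60 − 61.25)² / 61.25 = 0.0255
  sepia-eyed long-winged: (61 − 61.25)² / 61.25 = 0.0010
  sepia-eyed dumpy-winged: (58 − 61.25)² / 61.25 = 0.1724
χ² = 0.3684 + 0.0255 + 0.0010 + 0.1724 = 0.5673 ≈ 0.567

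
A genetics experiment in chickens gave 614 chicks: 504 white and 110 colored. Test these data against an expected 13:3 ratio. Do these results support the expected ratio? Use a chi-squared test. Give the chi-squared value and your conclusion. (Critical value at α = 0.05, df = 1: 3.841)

0.281; consistent

Total ratio parts = 16. Expected numbers out of 614:
  white: 614 × 13/16 = 498.875
  colored: 614 × 3/16 = 115.125
χ² = Σ (O − E)² / E
  white: (504 − 498.875)² / 498.875 = 0.0526
  colored: (110 − 115.125)² / 115.125 = 0.2281
χ² = 0.0526 + 0.2281 = 0.2807 ≈ 0.281
Degrees of freedom = 2 − 1 = 1; critical value at α = 0.05 is 3.841.
Since 0.281 < 3.841, we fail to reject the null hypothesis — the data are consistent with the 13:3 ratio.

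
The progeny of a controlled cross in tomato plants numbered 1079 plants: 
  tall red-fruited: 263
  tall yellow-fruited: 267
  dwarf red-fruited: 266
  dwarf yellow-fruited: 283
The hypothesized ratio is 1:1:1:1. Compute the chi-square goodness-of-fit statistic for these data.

Expected counts for N = 1079 under a 1:1:1:1 ratio (total parts = 4):
  tall red-fruited: 1079 × 1/4 = 269.75
  tall yellow-fruited: 1079 × 1/4 = 269.75
  dwarf red-fruited: 1079 × 1/4 = 269.75
  dwarf yellow-fruited: 1079 × 1/4 = 269.75
χ² = Σ (O − E)² / E
  tall red-fruited: (263 − 269.75)² / 269.75 = 0.1689
  tall yellow-fruited: (267 − 269.75)² / 269.75 = 0.0280
  dwarf red-fruited: (266 − 269.75)² / 269.75 = 0.0521
  dwarf yellow-fruited: (283 − 269.75)² / 269.75 = 0.6508
χ² = 0.1689 + 0.0280 + 0.0521 + 0.6508 = 0.8998 ≈ 0.900

0.900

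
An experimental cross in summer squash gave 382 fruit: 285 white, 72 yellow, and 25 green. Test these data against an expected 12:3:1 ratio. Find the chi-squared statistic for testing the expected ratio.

0.063

The 12:3:1 ratio has 16 parts, so with N = 382 the expected counts are:
  white: 382 × 12/16 = 286.5
  yellow: 382 × 3/16 = 71.625
  green: 382 × 1/16 = 23.875
χ² = Σ (O − E)² / E
  white: (285 − 286.5)² / 286.5 = 0.0079
  yellow: (72 − 71.625)² / 71.625 = 0.0020
  green: (25 − 23.875)² / 23.875 = 0.0530
χ² = 0.0079 + 0.0020 + 0.0530 = 0.0629 ≈ 0.063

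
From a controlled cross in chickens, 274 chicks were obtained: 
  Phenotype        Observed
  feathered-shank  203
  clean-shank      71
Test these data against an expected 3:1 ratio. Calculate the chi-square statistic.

0.122

Total ratio parts = 4. Expected numbers out of 274:
  feathered-shank: 274 × 3/4 = 205.5
  clean-shank: 274 × 1/4 = 68.5
χ² = Σ (O − E)² / E
  feathered-shank: (203 − 205.5)² / 205.5 = 0.0304
  clean-shank: (71 − 68.5)² / 68.5 = 0.0912
χ² = 0.0304 + 0.0912 = 0.1216 ≈ 0.122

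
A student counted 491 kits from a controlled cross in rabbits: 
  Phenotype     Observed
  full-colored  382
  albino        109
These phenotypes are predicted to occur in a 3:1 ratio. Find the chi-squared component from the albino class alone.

1.540

The 3:1 ratio has 4 parts, so with N = 491 the expected counts are:
  full-colored: 491 × 3/4 = 368.25
  albino: 491 × 1/4 = 122.75
Contribution of albino: (109 − 122.75)² / 122.75 = 1.5402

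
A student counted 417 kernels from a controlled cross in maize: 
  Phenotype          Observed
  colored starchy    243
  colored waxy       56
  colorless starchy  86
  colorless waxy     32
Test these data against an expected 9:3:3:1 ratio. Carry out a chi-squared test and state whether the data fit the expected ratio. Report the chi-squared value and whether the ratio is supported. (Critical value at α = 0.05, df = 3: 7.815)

Total ratio parts = 16. Expected numbers out of 417:
  colored starchy: 417 × 9/16 = 234.5625
  colored waxy: 417 × 3/16 = 78.1875
  colorless starchy: 417 × 3/16 = 78.1875
  colorless waxy: 417 × 1/16 = 26.0625
χ² = Σ (O − E)² / E
  colored starchy: (243 − 234.5625)² / 234.5625 = 0.3035
  colored waxy: (56 − 78.1875)² / 78.1875 = 6.2962
  colorless starchy: (86 − 78.1875)² / 78.1875 = 0.7806
  colorless waxy: (32 − 26.0625)² / 26.0625 = 1.3527
χ² = 0.3035 + 6.2962 + 0.7806 + 1.3527 = 8.733
Degrees of freedom = 4 − 1 = 3; critical value at α = 0.05 is 7.815.
Since 8.733 > 7.815, we reject the null hypothesis — the data do not fit the 9:3:3:1 ratio.

8.733; not consistent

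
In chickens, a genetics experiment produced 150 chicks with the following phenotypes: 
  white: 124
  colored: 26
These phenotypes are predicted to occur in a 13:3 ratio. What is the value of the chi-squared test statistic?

0.198

Total ratio parts = 16. Expected numbers out of 150:
  white: 150 × 13/16 = 121.875
  colored: 150 × 3/16 = 28.125
χ² = Σ (O − E)² / E
  white: (124 − 121.875)² / 121.875 = 0.0371
  colored: (26 − 28.125)² / 28.125 = 0.1606
χ² = 0.0371 + 0.1606 = 0.1977 ≈ 0.198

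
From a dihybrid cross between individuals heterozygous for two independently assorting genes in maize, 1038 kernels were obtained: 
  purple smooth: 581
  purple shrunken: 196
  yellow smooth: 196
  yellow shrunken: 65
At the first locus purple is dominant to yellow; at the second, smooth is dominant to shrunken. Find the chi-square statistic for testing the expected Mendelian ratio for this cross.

0.034

A dihybrid F₂ with independent assortment and complete dominance at both loci gives a 9:3:3:1 phenotypic ratio.
Under the 9:3:3:1 hypothesis (Σ ratio = 16, N = 1038):
  purple smooth: 1038 × 9/16 = 583.875
  purple shrunken: 1038 × 3/16 = 194.625
  yellow smooth: 1038 × 3/16 = 194.625
  yellow shrunken: 1038 × 1/16 = 64.875
χ² = Σ (O − E)² / E
  purple smooth: (581 − 583.875)² / 583.875 = 0.0142
  purple shrunken: (196 − 194.625)² / 194.625 = 0.0097
  yellow smooth: (196 − 194.625)² / 194.625 = 0.0097
  yellow shrunken: (65 − 64.875)² / 64.875 = 0.0002
χ² = 0.0142 + 0.0097 + 0.0097 + 0.0002 = 0.0338 ≈ 0.034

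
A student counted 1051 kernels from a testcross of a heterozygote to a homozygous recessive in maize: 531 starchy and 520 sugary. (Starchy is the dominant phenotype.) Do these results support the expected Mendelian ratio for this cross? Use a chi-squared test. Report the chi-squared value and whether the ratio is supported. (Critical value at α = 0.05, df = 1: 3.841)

0.115; consistent

A testcross of a heterozygote (Aa × aa) gives a 1:1 phenotypic ratio.
Under the 1:1 hypothesis (Σ ratio = 2, N = 1051):
  starchy: 1051 × 1/2 = 525.5
  sugary: 1051 × 1/2 = 525.5
χ² = Σ (O − E)² / E
  starchy: (531 − 525.5)² / 525.5 = 0.0576
  sugary: (520 − 525.5)² / 525.5 = 0.0576
χ² = 0.0576 + 0.0576 = 0.1152 ≈ 0.115
Degrees of freedom = 2 − 1 = 1; critical value at α = 0.05 is 3.841.
Since 0.115 < 3.841, we fail to reject the null hypothesis — the data are consistent with the 1:1 ratio.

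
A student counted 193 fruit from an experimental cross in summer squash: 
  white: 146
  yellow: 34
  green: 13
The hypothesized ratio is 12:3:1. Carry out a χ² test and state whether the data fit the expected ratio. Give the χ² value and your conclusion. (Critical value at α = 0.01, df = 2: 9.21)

0.216; consistent

Total ratio parts = 16. Expected numbers out of 193:
  white: 193 × 12/16 = 144.75
  yellow: 193 × 3/16 = 36.1875
  green: 193 × 1/16 = 12.0625
χ² = Σ (O − E)² / E
  white: (146 − 144.75)² / 144.75 = 0.0108
  yellow: (34 − 36.1875)² / 36.1875 = 0.1322
  green: (13 − 12.0625)² / 12.0625 = 0.0729
χ² = 0.0108 + 0.1322 + 0.0729 = 0.2159 ≈ 0.216
Degrees of freedom = 3 − 1 = 2; critical value at α = 0.01 is 9.21.
Since 0.216 < 9.21, we fail to reject the null hypothesis — the data are consistent with the 12:3:1 ratio.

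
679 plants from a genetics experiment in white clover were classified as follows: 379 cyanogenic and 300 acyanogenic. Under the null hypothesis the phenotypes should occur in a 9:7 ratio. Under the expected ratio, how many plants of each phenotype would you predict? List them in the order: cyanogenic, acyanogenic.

The 9:7 ratio has 16 parts, so with N = 679 the expected counts are:
  cyanogenic: 679 × 9/16 = 381.9375
  acyanogenic: 679 × 7/16 = 297.0625

381.9375, 297.0625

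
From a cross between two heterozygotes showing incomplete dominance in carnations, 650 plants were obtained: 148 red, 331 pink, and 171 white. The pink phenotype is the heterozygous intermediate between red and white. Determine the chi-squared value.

With incomplete dominance, a heterozygote × heterozygote cross gives a 1:2:1 phenotypic ratio.
Total ratio parts = 4. Expected numbers out of 650:
  red: 650 × 1/4 = 162.5
  pink: 650 × 2/4 = 325
  white: 650 × 1/4 = 162.5
χ² = Σ (O − E)² / E
  red: (148 − 162.5)² / 162.5 = 1.2938
  pink: (331 − 325)² / 325 = 0.1108
  white: (171 − 162.5)² / 162.5 = 0.4446
χ² = 1.2938 + 0.1108 + 0.4446 = 1.8492 ≈ 1.849

1.849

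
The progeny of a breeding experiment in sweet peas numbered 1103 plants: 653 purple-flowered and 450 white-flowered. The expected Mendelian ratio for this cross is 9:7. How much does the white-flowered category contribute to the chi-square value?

Under the 9:7 hypothesis (Σ ratio = 16, N = 1103):
  purple-flowered: 1103 × 9/16 = 620.4375
  white-flowered: 1103 × 7/16 = 482.5625
Contribution of white-flowered: (450 − 482.5625)² / 482.5625 = 2.1973

2.197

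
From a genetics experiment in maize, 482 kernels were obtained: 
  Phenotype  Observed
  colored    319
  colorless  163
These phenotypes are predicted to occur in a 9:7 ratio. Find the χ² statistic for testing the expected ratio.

19.323

Expected counts for N = 482 under a 9:7 ratio (total parts = 16):
  colored: 482 × 9/16 = 271.125
  colorless: 482 × 7/16 = 210.875
χ² = Σ (O − E)² / E
  colored: (319 − 271.125)² / 271.125 = 8.4537
  colorless: (163 − 210.875)² / 210.875 = 10.8691
χ² = 8.4537 + 10.8691 = 19.3228 ≈ 19.323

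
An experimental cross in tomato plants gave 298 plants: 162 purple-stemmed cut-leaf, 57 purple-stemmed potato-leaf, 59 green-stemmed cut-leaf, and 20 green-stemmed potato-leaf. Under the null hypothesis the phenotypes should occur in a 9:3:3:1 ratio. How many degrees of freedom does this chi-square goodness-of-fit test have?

3

A goodness-of-fit test with 4 phenotype classes has df = 4 − 1 = 3.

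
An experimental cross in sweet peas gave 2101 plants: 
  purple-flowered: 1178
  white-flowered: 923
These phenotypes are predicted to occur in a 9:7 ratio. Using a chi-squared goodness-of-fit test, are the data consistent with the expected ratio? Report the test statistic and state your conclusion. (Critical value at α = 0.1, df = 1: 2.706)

Total ratio parts = 16. Expected numbers out of 2101:
  purple-flowered: 2101 × 9/16 = 1181.8125
  white-flowered: 2101 × 7/16 = 919.1875
χ² = Σ (O − E)² / E
  purple-flowered: (1178 − 1181.8125)² / 1181.8125 = 0.0123
  white-flowered: (923 − 919.1875)² / 919.1875 = 0.0158
χ² = 0.0123 + 0.0158 = 0.0281 ≈ 0.028
Degrees of freedom = 2 − 1 = 1; critical value at α = 0.1 is 2.706.
Since 0.028 < 2.706, we fail to reject the null hypothesis — the data are consistent with the 9:7 ratio.

0.028; consistent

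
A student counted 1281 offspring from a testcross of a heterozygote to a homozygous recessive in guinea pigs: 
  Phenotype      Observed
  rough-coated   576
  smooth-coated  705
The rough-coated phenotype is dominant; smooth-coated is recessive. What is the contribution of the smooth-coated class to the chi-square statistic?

6.495

A testcross of a heterozygote (Aa × aa) gives a 1:1 phenotypic ratio.
Under the 1:1 hypothesis (Σ ratio = 2, N = 1281):
  rough-coated: 1281 × 1/2 = 640.5
  smooth-coated: 1281 × 1/2 = 640.5
Contribution of smooth-coated: (705 − 640.5)² / 640.5 = 6.4953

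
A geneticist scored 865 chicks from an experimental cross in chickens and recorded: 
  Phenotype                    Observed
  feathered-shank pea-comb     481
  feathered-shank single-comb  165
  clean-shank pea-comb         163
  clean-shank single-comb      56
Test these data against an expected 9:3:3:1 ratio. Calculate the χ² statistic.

0.186

Under the 9:3:3:1 hypothesis (Σ ratio = 16, N = 865):
  feathered-shank pea-comb: 865 × 9/16 = 486.5625
  feathered-shank single-comb: 865 × 3/16 = 162.1875
  clean-shank pea-comb: 865 × 3/16 = 162.1875
  clean-shank single-comb: 865 × 1/16 = 54.0625
χ² = Σ (O − E)² / E
  feathered-shank pea-comb: (481 − 486.5625)² / 486.5625 = 0.0636
  feathered-shank single-comb: (165 − 162.1875)² / 162.1875 = 0.0488
  clean-shank pea-comb: (163 − 162.1875)² / 162.1875 = 0.0041
  clean-shank single-comb: (56 − 54.0625)² / 54.0625 = 0.0694
χ² = 0.0636 + 0.0488 + 0.0041 + 0.0694 = 0.1859 ≈ 0.186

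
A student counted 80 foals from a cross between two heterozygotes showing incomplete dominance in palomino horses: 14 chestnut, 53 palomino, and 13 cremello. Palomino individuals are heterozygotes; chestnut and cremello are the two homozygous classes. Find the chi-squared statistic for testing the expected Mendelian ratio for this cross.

8.475

With incomplete dominance, a heterozygote × heterozygote cross gives a 1:2:1 phenotypic ratio.
Under the 1:2:1 hypothesis (Σ ratio = 4, N = 80):
  chestnut: 80 × 1/4 = 20
  palomino: 80 × 2/4 = 40
  cremello: 80 × 1/4 = 20
χ² = Σ (O − E)² / E
  chestnut: (14 − 20)² / 20 = 1.8000
  palomino: (53 − 40)² / 40 = 4.2250
  cremello: (13 − 20)² / 20 = 2.4500
χ² = 1.8000 + 4.2250 + 2.4500 = 8.475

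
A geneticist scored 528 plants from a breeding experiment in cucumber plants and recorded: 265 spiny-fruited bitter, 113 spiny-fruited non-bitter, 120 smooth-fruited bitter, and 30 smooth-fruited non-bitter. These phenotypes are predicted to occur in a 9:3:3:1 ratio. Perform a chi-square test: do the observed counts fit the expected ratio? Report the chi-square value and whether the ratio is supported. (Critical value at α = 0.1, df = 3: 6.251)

Under the 9:3:3:1 hypothesis (Σ ratio = 16, N = 528):
  spiny-fruited bitter: 528 × 9/16 = 297
  spiny-fruited non-bitter: 528 × 3/16 = 99
  smooth-fruited bitter: 528 × 3/16 = 99
  smooth-fruited non-bitter: 528 × 1/16 = 33
χ² = Σ (O − E)² / E
  spiny-fruited bitter: (265 − 297)² / 297 = 3.4478
  spiny-fruited non-bitter: (113 − 99)² / 99 = 1.9798
  smooth-fruited bitter: (120 − 99)² / 99 = 4.4545
  smooth-fruited non-bitter: (30 − 33)² / 33 = 0.2727
χ² = 3.4478 + 1.9798 + 4.4545 + 0.2727 = 10.1548 ≈ 10.155
Degrees of freedom = 4 − 1 = 3; critical value at α = 0.1 is 6.251.
Since 10.155 > 6.251, we reject the null hypothesis — the data do not fit the 9:3:3:1 ratio.

10.155; not consistent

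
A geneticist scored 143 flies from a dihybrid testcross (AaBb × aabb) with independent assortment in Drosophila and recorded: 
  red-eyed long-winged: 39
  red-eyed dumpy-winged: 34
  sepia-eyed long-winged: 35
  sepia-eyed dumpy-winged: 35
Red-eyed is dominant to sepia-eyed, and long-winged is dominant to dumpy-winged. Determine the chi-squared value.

A dihybrid testcross with independent assortment gives a 1:1:1:1 ratio.
Total ratio parts = 4. Expected numbers out of 143:
  red-eyed long-winged: 143 × 1/4 = 35.75
  red-eyed dumpy-winged: 143 × 1/4 = 35.75
  sepia-eyed long-winged: 143 × 1/4 = 35.75
  sepia-eyed dumpy-winged: 143 × 1/4 = 35.75
χ² = Σ (O − E)² / E
  red-eyed long-winged: (39 − 35.75)² / 35.75 = 0.2955
  red-eyed dumpy-winged: (34 − 35.75)² / 35.75 = 0.0857
  sepia-eyed long-winged: (35 − 35.75)² / 35.75 = 0.0157
  sepia-eyed dumpy-winged: (35 − 35.75)² / 35.75 = 0.0157
χ² = 0.2955 + 0.0857 + 0.0157 + 0.0157 = 0.4126 ≈ 0.413

0.413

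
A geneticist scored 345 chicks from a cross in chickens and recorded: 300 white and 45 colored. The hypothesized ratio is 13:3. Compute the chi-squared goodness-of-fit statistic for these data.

7.375

Under the 13:3 hypothesis (Σ ratio = 16, N = 345):
  white: 345 × 13/16 = 280.3125
  colored: 345 × 3/16 = 64.6875
χ² = Σ (O − E)² / E
  white: (300 − 280.3125)² / 280.3125 = 1.3827
  colored: (45 − 64.6875)² / 64.6875 = 5.9918
χ² = 1.3827 + 5.9918 = 7.3745 ≈ 7.375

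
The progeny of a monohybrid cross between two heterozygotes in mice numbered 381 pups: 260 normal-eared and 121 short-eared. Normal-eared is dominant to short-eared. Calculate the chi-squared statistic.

For a monohybrid cross between heterozygotes with complete dominance, the expected phenotypic ratio is 3:1.
Total ratio parts = 4. Expected numbers out of 381:
  normal-eared: 381 × 3/4 = 285.75
  short-eared: 381 × 1/4 = 95.25
χ² = Σ (O − E)² / E
  normal-eared: (260 − 285.75)² / 285.75 = 2.3204
  short-eared: (121 − 95.25)² / 95.25 = 6.9613
χ² = 2.3204 + 6.9613 = 9.2817 ≈ 9.282

9.282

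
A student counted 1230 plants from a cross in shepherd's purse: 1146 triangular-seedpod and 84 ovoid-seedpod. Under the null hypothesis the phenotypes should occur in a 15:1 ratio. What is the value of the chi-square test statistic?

The 15:1 ratio has 16 parts, so with N = 1230 the expected counts are:
  triangular-seedpod: 1230 × 15/16 = 1153.125
  ovoid-seedpod: 1230 × 1/16 = 76.875
χ² = Σ (O − E)² / E
  triangular-seedpod: (1146 − 1153.125)² / 1153.125 = 0.0440
  ovoid-seedpod: (84 − 76.875)² / 76.875 = 0.6604
χ² = 0.0440 + 0.6604 = 0.7044 ≈ 0.704

0.704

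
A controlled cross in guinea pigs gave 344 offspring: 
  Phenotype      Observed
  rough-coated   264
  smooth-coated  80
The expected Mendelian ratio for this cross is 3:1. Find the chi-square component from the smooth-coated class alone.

0.419

Total ratio parts = 4. Expected numbers out of 344:
  rough-coated: 344 × 3/4 = 258
  smooth-coated: 344 × 1/4 = 86
Contribution of smooth-coated: (80 − 86)² / 86 = 0.4186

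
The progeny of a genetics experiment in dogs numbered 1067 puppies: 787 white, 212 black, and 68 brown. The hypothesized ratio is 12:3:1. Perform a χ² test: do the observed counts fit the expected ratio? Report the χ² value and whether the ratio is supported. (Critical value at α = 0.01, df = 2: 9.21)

The 12:3:1 ratio has 16 parts, so with N = 1067 the expected counts are:
  white: 1067 × 12/16 = 800.25
  black: 1067 × 3/16 = 200.0625
  brown: 1067 × 1/16 = 66.6875
χ² = Σ (O − E)² / E
  white: (787 − 800.25)² / 800.25 = 0.2194
  black: (212 − 200.0625)² / 200.0625 = 0.7123
  brown: (68 − 66.6875)² / 66.6875 = 0.0258
χ² = 0.2194 + 0.7123 + 0.0258 = 0.9575 ≈ 0.958
Degrees of freedom = 3 − 1 = 2; critical value at α = 0.01 is 9.21.
Since 0.958 < 9.21, we fail to reject the null hypothesis — the data are consistent with the 12:3:1 ratio.

0.958; consistent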